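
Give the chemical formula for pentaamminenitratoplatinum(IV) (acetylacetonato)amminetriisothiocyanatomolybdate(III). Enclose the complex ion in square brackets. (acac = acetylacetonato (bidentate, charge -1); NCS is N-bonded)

[Pt(NH3)5(NO3)][Mo(acac)(NCS)3(NH3)]3

Cation [Pt…]: ligand charges -1, Pt(IV) ⇒ ion charge 3+.
Anion [Mo…]: ligand charges -4, Mo(III) ⇒ ion charge 1−.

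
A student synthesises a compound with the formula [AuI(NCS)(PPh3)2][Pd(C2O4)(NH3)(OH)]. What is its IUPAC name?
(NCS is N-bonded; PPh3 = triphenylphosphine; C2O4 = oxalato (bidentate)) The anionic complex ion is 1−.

iodoisothiocyanatobis(triphenylphosphine)gold(III) amminehydroxooxalatopalladate(II)

The complex anion is given as 1−; its ligand charges sum to -3, so Pd = +2.
A 1:1 salt means the cation carries the equal and opposite charge, 1+.
Cation: ligand charges sum to -2; for the ion to be 1+, Au = +3.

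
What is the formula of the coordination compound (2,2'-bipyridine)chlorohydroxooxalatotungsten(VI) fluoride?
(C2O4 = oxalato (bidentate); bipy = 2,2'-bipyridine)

Ligands: 1 chloro (Cl, -1), 1 oxalato (C2O4, -2), 1 hydroxo (OH, -1), 1 2,2'-bipyridine (bipy, neutral). Ligand charge sum = -4.
Charge balance with fluoride (-1) requires 1 complex ion per 2 fluoride.

[W(bipy)(C2O4)Cl(OH)]F2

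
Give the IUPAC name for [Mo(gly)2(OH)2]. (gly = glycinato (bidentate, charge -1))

bis(glycinato)dihydroxomolybdenum(IV)

There is no counter-ion, so the complex is neutral overall.
Ligand charges: 2×hydroxo (-1 each), 2×glycinato (-1 each); total -4. So Mo + (-4) = 0, giving Mo = +4.
Ligands are named alphabetically: glycinato before hydroxo.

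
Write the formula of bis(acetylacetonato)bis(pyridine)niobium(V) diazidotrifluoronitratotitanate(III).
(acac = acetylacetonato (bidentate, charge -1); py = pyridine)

[Nb(acac)2(py)2][TiF3(N3)2(NO3)]

Cation [Nb…]: ligand charges -2, Nb(V) ⇒ ion charge 3+.
Anion [Ti…]: ligand charges -6, Ti(III) ⇒ ion charge 3−.
One 3+ cation balances one 3− anion.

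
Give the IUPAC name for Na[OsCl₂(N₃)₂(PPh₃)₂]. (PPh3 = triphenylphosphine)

The 1 sodium counter-ion carries a total charge of +1, so each complex ion is 1−.
Ligand charges: 2×chloro (-1 each), 2×triphenylphosphine (neutral), 2×azido (-1 each); total -4. So Os + (-4) = 1−, giving Os = +3.
Ligands are named alphabetically: azido before chloro before triphenylphosphine.
The complex ion is anionic, so osmium takes the -ate form osmate(III).

sodium diazidodichlorobis(triphenylphosphine)osmate(III)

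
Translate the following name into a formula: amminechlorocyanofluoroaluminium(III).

Ligands: 1 fluoro (F, -1), 1 cyano (CN, -1), 1 chloro (Cl, -1), 1 ammine (NH3, neutral). Ligand charge sum = -3.
With Al in oxidation state +3, the complex ion is [Al...].

[AlCl(CN)F(NH3)]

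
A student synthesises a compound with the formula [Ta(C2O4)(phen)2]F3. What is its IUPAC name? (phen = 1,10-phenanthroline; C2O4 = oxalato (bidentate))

oxalatobis(1,10-phenanthroline)tantalum(V) fluoride

The 3 fluoride counter-ions carry a total charge of -3, so each complex ion is 3+.
Ligand charges: 2×1,10-phenanthroline (neutral), 1×oxalato (-2 each); total -2. So Ta + (-2) = 3+, giving Ta = +5.
Ligands are named alphabetically: oxalato before phenanthroline.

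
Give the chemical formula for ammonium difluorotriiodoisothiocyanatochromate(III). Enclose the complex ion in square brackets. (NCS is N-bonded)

(NH4)3[CrF2I3(NCS)]

Ligands: 1 isothiocyanato (NCS, -1), 3 iodo (I, -1), 2 fluoro (F, -1). Ligand charge sum = -6.
With Cr in oxidation state +3, the complex ion is [Cr...]^3−.
Charge balance with ammonium (+1) requires 1 complex ion per 3 ammonium.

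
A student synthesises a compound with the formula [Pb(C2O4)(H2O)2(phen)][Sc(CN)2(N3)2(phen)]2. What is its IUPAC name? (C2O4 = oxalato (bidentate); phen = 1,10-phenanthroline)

Both ions are complex: the cation is named first with the plain metal name, the anion second with the -ate form; each ion's ligands are alphabetised independently.
Scandium is always +3 in its complexes; the anion's ligand charges sum to -4, so the complex anion is 1−.
With 2 anions per cation, the cation must be 2×1 = 2+.
Cation: ligand charges sum to -2; for the ion to be 2+, Pb = +4.

diaquaoxalato(1,10-phenanthroline)lead(IV) diazidodicyano(1,10-phenanthroline)scandate(III)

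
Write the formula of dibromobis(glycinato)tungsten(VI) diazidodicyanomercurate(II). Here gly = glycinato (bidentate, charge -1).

[WBr2(gly)2][Hg(CN)2(N3)2]

Cation [W…]: ligand charges -4, W(VI) ⇒ ion charge 2+.
Anion [Hg…]: ligand charges -4, Hg(II) ⇒ ion charge 2−.
One 2+ cation balances one 2− anion.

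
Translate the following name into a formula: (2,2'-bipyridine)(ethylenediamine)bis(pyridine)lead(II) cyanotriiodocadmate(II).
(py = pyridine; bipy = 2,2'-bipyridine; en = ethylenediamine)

Cation [Pb…]: ligand charges 0, Pb(II) ⇒ ion charge 2+.
Anion [Cd…]: ligand charges -4, Cd(II) ⇒ ion charge 2−.
One 2+ cation balances one 2− anion.

[Pb(bipy)(en)(py)2][Cd(CN)I3]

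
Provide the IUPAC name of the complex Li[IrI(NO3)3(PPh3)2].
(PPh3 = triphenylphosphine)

lithium iodotrinitratobis(triphenylphosphine)iridate(III)

The 1 lithium counter-ion carries a total charge of +1, so each complex ion is 1−.
Ligand charges: 2×triphenylphosphine (neutral), 3×nitrato (-1 each), 1×iodo (-1 each); total -4. So Ir + (-4) = 1−, giving Ir = +3.
The complex ion is anionic, so iridium takes the -ate form iridate(III).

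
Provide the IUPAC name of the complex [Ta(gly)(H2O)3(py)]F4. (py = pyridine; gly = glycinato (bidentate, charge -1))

The 4 fluoride counter-ions carry a total charge of -4, so each complex ion is 4+.
Ligand charges: 1×pyridine (neutral), 1×glycinato (-1 each), 3×aqua (neutral); total -1. So Ta + (-1) = 4+, giving Ta = +5.
Ligands are named alphabetically: aqua before glycinato before pyridine.

triaqua(glycinato)(pyridine)tantalum(V) fluoride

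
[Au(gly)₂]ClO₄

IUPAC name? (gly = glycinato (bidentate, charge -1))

bis(glycinato)gold(III) perchlorate

The 1 perchlorate counter-ion carries a total charge of -1, so each complex ion is 1+.
Ligand charges: 2×glycinato (-1 each); total -2. So Au + (-2) = 1+, giving Au = +3.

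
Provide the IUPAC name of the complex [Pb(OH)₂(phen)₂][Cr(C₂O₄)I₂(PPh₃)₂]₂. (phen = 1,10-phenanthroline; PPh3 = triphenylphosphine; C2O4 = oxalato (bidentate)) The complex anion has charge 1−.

Both ions are complex: the cation is named first with the plain metal name, the anion second with the -ate form; each ion's ligands are alphabetised independently.
The complex anion is given as 1−; its ligand charges sum to -4, so Cr = +3.
With 2 anions per cation, the cation must be 2×1 = 2+.
Cation: ligand charges sum to -2; for the ion to be 2+, Pb = +4.

dihydroxobis(1,10-phenanthroline)lead(IV) diiodooxalatobis(triphenylphosphine)chromate(III)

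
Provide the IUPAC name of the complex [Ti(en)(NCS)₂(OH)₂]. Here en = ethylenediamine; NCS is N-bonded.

(ethylenediamine)dihydroxodiisothiocyanatotitanium(IV)

There is no counter-ion, so the complex is neutral overall.
Ligand charges: 1×ethylenediamine (neutral), 2×isothiocyanato (-1 each), 2×hydroxo (-1 each); total -4. So Ti + (-4) = 0, giving Ti = +4.
Ligands are named alphabetically: ethylenediamine before hydroxo before isothiocyanato.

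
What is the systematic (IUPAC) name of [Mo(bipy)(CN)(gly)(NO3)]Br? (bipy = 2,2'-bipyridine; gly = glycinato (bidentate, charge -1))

The 1 bromide counter-ion carries a total charge of -1, so each complex ion is 1+.
Ligand charges: 1×2,2'-bipyridine (neutral), 1×nitrato (-1 each), 1×cyano (-1 each), 1×glycinato (-1 each); total -3. So Mo + (-3) = 1+, giving Mo = +4.
Ligands are named alphabetically: bipyridine before cyano before glycinato before nitrato.

(2,2'-bipyridine)cyano(glycinato)nitratomolybdenum(IV) bromide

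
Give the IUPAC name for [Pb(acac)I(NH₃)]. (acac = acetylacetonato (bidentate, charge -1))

(acetylacetonato)ammineiodolead(II)

There is no counter-ion, so the complex is neutral overall.
Ligand charges: 1×iodo (-1 each), 1×acetylacetonato (-1 each), 1×ammine (neutral); total -2. So Pb + (-2) = 0, giving Pb = +2.
Ligands are named alphabetically: acetylacetonato before ammine before iodo.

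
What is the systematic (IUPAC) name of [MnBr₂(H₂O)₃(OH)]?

There is no counter-ion, so the complex is neutral overall.
Ligand charges: 2×bromo (-1 each), 1×hydroxo (-1 each), 3×aqua (neutral); total -3. So Mn + (-3) = 0, giving Mn = +3.
Ligands are named alphabetically: aqua before bromo before hydroxo.

triaquadibromohydroxomanganese(III)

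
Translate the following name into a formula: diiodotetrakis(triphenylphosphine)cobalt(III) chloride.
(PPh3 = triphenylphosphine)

Ligands: 4 triphenylphosphine (PPh3, neutral), 2 iodo (I, -1). Ligand charge sum = -2.
Charge balance with chloride (-1) requires 1 complex ion per 1 chloride.

[CoI2(PPh3)4]Cl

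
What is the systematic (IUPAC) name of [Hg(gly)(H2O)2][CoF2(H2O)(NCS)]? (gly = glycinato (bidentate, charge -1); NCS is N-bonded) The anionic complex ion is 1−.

Both ions are complex: the cation is named first with the plain metal name, the anion second with the -ate form; each ion's ligands are alphabetised independently.
The complex anion is given as 1−; its ligand charges sum to -3, so Co = +2.
A 1:1 salt means the cation carries the equal and opposite charge, 1+.
Cation: ligand charges sum to -1; for the ion to be 1+, Hg = +2.

diaqua(glycinato)mercury(II) aquadifluoroisothiocyanatocobaltate(II)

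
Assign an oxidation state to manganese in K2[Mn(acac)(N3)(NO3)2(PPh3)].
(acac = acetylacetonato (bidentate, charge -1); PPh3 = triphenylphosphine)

+2

2 potassium outside the brackets (+1 each) → the complex ion is 2−.
Ligand charges: 1×N3 = -1; 1×acac = -1; 2×NO3 = -2; 1×PPh3 neutral; sum -4.
Mn + (-4) = 2− ⇒ Mn is +2.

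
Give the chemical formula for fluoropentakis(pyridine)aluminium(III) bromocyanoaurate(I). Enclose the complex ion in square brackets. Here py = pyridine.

[AlF(py)5][AuBr(CN)]2

Cation [Al…]: ligand charges -1, Al(III) ⇒ ion charge 2+.
Anion [Au…]: ligand charges -2, Au(I) ⇒ ion charge 1−.
One 2+ cation requires 2 of the 1− anion.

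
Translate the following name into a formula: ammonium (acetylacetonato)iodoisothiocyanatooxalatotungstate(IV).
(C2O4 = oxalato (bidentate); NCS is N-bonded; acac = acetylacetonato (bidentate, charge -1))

Ligands: 1 oxalato (C2O4, -2), 1 isothiocyanato (NCS, -1), 1 acetylacetonato (acac, -1), 1 iodo (I, -1). Ligand charge sum = -5.
With W in oxidation state +4, the complex ion is [W...]^1−.
Charge balance with ammonium (+1) requires 1 complex ion per 1 ammonium.

NH4[W(acac)(C2O4)I(NCS)]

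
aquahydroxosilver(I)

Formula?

[Ag(H2O)(OH)]

Ligands: 1 aqua (H2O, neutral), 1 hydroxo (OH, -1). Ligand charge sum = -1.
With Ag in oxidation state +1, the complex ion is [Ag...].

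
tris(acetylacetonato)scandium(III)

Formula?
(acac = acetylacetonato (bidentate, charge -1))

Ligands: 3 acetylacetonato (acac, -1). Ligand charge sum = -3.
With Sc in oxidation state +3, the complex ion is [Sc...].

[Sc(acac)3]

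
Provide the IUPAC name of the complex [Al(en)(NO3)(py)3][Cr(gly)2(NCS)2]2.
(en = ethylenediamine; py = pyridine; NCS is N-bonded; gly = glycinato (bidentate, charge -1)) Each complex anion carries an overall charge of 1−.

Both ions are complex: the cation is named first with the plain metal name, the anion second with the -ate form; each ion's ligands are alphabetised independently.
The complex anion is given as 1−; its ligand charges sum to -4, so Cr = +3.
With 2 anions per cation, the cation must be 2×1 = 2+.
Cation: ligand charges sum to -1; for the ion to be 2+, Al = +3.

(ethylenediamine)nitratotris(pyridine)aluminium(III) bis(glycinato)diisothiocyanatochromate(III)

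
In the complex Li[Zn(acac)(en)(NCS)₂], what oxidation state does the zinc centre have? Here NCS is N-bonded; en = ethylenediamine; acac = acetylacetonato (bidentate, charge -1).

1 lithium outside the brackets (+1 each) → the complex ion is 1−.
Ligand charges: 2×NCS = -2; 1×en neutral; 1×acac = -1; sum -3.
Zn + (-3) = 1− ⇒ Zn is +2.

+2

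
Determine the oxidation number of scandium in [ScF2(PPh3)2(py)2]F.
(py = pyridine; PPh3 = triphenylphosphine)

+3

1 fluoride outside the brackets (-1 each) → the complex ion is 1+.
Ligand charges: 2×F = -2; 2×py neutral; 2×PPh3 neutral; sum -2.
Sc + (-2) = 1+ ⇒ Sc is +3.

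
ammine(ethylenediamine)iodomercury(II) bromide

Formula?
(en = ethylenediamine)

Ligands: 1 ethylenediamine (en, neutral), 1 iodo (I, -1), 1 ammine (NH3, neutral). Ligand charge sum = -1.
Charge balance with bromide (-1) requires 1 complex ion per 1 bromide.

[Hg(en)I(NH3)]Br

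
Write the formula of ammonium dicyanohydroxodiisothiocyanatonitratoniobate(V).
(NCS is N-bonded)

Ligands: 2 isothiocyanato (NCS, -1), 2 cyano (CN, -1), 1 hydroxo (OH, -1), 1 nitrato (NO3, -1). Ligand charge sum = -6.
Charge balance with ammonium (+1) requires 1 complex ion per 1 ammonium.

NH4[Nb(CN)2(NCS)2(NO3)(OH)]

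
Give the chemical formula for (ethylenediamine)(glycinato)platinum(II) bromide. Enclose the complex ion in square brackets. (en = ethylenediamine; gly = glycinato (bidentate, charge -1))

Ligands: 1 ethylenediamine (en, neutral), 1 glycinato (gly, -1). Ligand charge sum = -1.
Charge balance with bromide (-1) requires 1 complex ion per 1 bromide.

[Pt(en)(gly)]Br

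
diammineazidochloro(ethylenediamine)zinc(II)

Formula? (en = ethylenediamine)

Ligands: 2 ammine (NH3, neutral), 1 ethylenediamine (en, neutral), 1 azido (N3, -1), 1 chloro (Cl, -1). Ligand charge sum = -2.
With Zn in oxidation state +2, the complex ion is [Zn...].

[ZnCl(en)(N3)(NH3)2]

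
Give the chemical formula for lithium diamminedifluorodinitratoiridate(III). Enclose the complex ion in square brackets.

Ligands: 2 fluoro (F, -1), 2 ammine (NH3, neutral), 2 nitrato (NO3, -1). Ligand charge sum = -4.
Charge balance with lithium (+1) requires 1 complex ion per 1 lithium.

Li[IrF2(NH3)2(NO3)2]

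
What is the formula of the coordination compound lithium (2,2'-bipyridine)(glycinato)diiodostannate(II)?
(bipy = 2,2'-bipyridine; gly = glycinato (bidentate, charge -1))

Ligands: 1 2,2'-bipyridine (bipy, neutral), 2 iodo (I, -1), 1 glycinato (gly, -1). Ligand charge sum = -3.
With Sn in oxidation state +2, the complex ion is [Sn...]^1−.
Charge balance with lithium (+1) requires 1 complex ion per 1 lithium.

Li[Sn(bipy)(gly)I2]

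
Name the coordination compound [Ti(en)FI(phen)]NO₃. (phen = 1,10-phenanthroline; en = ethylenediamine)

The 1 nitrate counter-ion carries a total charge of -1, so each complex ion is 1+.
Ligand charges: 1×fluoro (-1 each), 1×1,10-phenanthroline (neutral), 1×ethylenediamine (neutral), 1×iodo (-1 each); total -2. So Ti + (-2) = 1+, giving Ti = +3.
Ligands are named alphabetically: ethylenediamine before fluoro before iodo before phenanthroline.

(ethylenediamine)fluoroiodo(1,10-phenanthroline)titanium(III) nitrate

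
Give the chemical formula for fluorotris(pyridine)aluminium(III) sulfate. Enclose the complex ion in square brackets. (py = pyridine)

[AlF(py)3]SO4

Ligands: 3 pyridine (py, neutral), 1 fluoro (F, -1). Ligand charge sum = -1.
With Al in oxidation state +3, the complex ion is [Al...]^2+.
Charge balance with sulfate (-2) requires 1 complex ion per 1 sulfate.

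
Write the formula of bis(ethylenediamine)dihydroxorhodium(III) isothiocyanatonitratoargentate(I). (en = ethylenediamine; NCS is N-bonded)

Cation [Rh…]: ligand charges -2, Rh(III) ⇒ ion charge 1+.
Anion [Ag…]: ligand charges -2, Ag(I) ⇒ ion charge 1−.
One 1+ cation balances one 1− anion.

[Rh(en)2(OH)2][Ag(NCS)(NO3)]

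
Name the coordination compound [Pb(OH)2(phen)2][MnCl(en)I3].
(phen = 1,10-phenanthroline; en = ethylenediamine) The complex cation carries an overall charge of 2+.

The complex cation is given as 2+; its ligand charges sum to -2, so Pb = +4.
A 1:1 salt means the anion carries the equal and opposite charge, 2−.
Anion: ligand charges sum to -4; for the ion to be 2−, Mn = +2.

dihydroxobis(1,10-phenanthroline)lead(IV) chloro(ethylenediamine)triiodomanganate(II)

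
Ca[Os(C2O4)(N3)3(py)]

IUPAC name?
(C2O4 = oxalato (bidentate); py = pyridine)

calcium triazidooxalato(pyridine)osmate(III)

The 1 calcium counter-ion carries a total charge of +2, so each complex ion is 2−.
Ligand charges: 1×oxalato (-2 each), 1×pyridine (neutral), 3×azido (-1 each); total -5. So Os + (-5) = 2−, giving Os = +3.
The complex ion is anionic, so osmium takes the -ate form osmate(III).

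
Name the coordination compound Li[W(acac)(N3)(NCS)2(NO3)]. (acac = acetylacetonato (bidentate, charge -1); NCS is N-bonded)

The 1 lithium counter-ion carries a total charge of +1, so each complex ion is 1−.
Ligand charges: 1×nitrato (-1 each), 1×azido (-1 each), 1×acetylacetonato (-1 each), 2×isothiocyanato (-1 each); total -5. So W + (-5) = 1−, giving W = +4.
Ligands are named alphabetically: acetylacetonato before azido before isothiocyanato before nitrato.
The complex ion is anionic, so tungsten takes the -ate form tungstate(IV).

lithium (acetylacetonato)azidodiisothiocyanatonitratotungstate(IV)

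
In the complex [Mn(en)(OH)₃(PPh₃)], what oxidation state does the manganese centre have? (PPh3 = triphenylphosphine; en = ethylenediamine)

+3

No counter-ion: the bracketed complex is neutral.
Ligand charges: 3×OH = -3; 1×PPh3 neutral; 1×en neutral; sum -3.
Mn + (-3) = 0 ⇒ Mn is +3.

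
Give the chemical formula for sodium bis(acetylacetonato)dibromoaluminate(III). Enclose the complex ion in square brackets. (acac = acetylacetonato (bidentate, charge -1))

Na[Al(acac)2Br2]

Ligands: 2 bromo (Br, -1), 2 acetylacetonato (acac, -1). Ligand charge sum = -4.
Charge balance with sodium (+1) requires 1 complex ion per 1 sodium.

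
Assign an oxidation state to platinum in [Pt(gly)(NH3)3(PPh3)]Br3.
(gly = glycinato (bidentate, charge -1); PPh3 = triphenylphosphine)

3 bromide outside the brackets (-1 each) → the complex ion is 3+.
Ligand charges: 1×gly = -1; 3×NH3 neutral; 1×PPh3 neutral; sum -1.
Pt + (-1) = 3+ ⇒ Pt is +4.

+4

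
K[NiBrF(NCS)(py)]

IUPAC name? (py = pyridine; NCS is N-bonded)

The 1 potassium counter-ion carries a total charge of +1, so each complex ion is 1−.
Ligand charges: 1×bromo (-1 each), 1×fluoro (-1 each), 1×pyridine (neutral), 1×isothiocyanato (-1 each); total -3. So Ni + (-3) = 1−, giving Ni = +2.
Ligands are named alphabetically: bromo before fluoro before isothiocyanato before pyridine.
The complex ion is anionic, so nickel takes the -ate form nickelate(II).

potassium bromofluoroisothiocyanato(pyridine)nickelate(II)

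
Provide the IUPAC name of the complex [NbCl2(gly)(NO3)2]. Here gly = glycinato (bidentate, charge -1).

dichloro(glycinato)dinitratoniobium(V)

There is no counter-ion, so the complex is neutral overall.
Ligand charges: 1×glycinato (-1 each), 2×chloro (-1 each), 2×nitrato (-1 each); total -5. So Nb + (-5) = 0, giving Nb = +5.
Ligands are named alphabetically: chloro before glycinato before nitrato.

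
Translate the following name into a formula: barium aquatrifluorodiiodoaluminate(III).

Ligands: 3 fluoro (F, -1), 1 aqua (H2O, neutral), 2 iodo (I, -1). Ligand charge sum = -5.
With Al in oxidation state +3, the complex ion is [Al...]^2−.
Charge balance with barium (+2) requires 1 complex ion per 1 barium.

Ba[AlF3(H2O)I2]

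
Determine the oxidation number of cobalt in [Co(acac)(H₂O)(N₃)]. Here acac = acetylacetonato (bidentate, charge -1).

+2

No counter-ion: the bracketed complex is neutral.
Ligand charges: 1×H2O neutral; 1×N3 = -1; 1×acac = -1; sum -2.
Co + (-2) = 0 ⇒ Co is +2.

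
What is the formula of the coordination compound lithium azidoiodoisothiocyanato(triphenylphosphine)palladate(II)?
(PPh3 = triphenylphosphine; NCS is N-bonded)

Li[PdI(N3)(NCS)(PPh3)]

Ligands: 1 triphenylphosphine (PPh3, neutral), 1 azido (N3, -1), 1 isothiocyanato (NCS, -1), 1 iodo (I, -1). Ligand charge sum = -3.
With Pd in oxidation state +2, the complex ion is [Pd...]^1−.
Charge balance with lithium (+1) requires 1 complex ion per 1 lithium.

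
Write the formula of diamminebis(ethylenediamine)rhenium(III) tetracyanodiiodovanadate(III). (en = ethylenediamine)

[Re(en)2(NH3)2][V(CN)4I2]

Cation [Re…]: ligand charges 0, Re(III) ⇒ ion charge 3+.
Anion [V…]: ligand charges -6, V(III) ⇒ ion charge 3−.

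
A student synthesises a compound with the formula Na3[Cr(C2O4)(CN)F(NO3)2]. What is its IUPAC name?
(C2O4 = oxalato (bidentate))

The 3 sodium counter-ions carry a total charge of +3, so each complex ion is 3−.
Ligand charges: 1×cyano (-1 each), 1×fluoro (-1 each), 1×oxalato (-2 each), 2×nitrato (-1 each); total -6. So Cr + (-6) = 3−, giving Cr = +3.
Ligands are named alphabetically: cyano before fluoro before nitrato before oxalato.
The complex ion is anionic, so chromium takes the -ate form chromate(III).

sodium cyanofluorodinitratooxalatochromate(III)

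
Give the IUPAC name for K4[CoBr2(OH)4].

potassium dibromotetrahydroxocobaltate(II)

The 4 potassium counter-ions carry a total charge of +4, so each complex ion is 4−.
Ligand charges: 2×bromo (-1 each), 4×hydroxo (-1 each); total -6. So Co + (-6) = 4−, giving Co = +2.
Ligands are named alphabetically: bromo before hydroxo.
The complex ion is anionic, so cobalt takes the -ate form cobaltate(II).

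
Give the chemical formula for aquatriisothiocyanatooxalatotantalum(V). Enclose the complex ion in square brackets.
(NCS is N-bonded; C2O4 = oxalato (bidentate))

[Ta(C2O4)(H2O)(NCS)3]

Ligands: 3 isothiocyanato (NCS, -1), 1 aqua (H2O, neutral), 1 oxalato (C2O4, -2). Ligand charge sum = -5.
With Ta in oxidation state +5, the complex ion is [Ta...].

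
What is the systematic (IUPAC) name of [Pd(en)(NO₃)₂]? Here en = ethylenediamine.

(ethylenediamine)dinitratopalladium(II)

There is no counter-ion, so the complex is neutral overall.
Ligand charges: 2×nitrato (-1 each), 1×ethylenediamine (neutral); total -2. So Pd + (-2) = 0, giving Pd = +2.
Ligands are named alphabetically: ethylenediamine before nitrato.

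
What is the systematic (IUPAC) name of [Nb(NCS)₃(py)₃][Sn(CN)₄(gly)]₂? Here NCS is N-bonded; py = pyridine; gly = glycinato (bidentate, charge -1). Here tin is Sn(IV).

Sn is given as +4; the anion's ligand charges sum to -5, so the complex anion is 1−.
With 2 anions per cation, the cation must be 2×1 = 2+.
Cation: ligand charges sum to -3; for the ion to be 2+, Nb = +5.

triisothiocyanatotris(pyridine)niobium(V) tetracyano(glycinato)stannate(IV)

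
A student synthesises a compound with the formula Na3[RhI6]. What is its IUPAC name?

The 3 sodium counter-ions carry a total charge of +3, so each complex ion is 3−.
Ligand charges: 6×iodo (-1 each); total -6. So Rh + (-6) = 3−, giving Rh = +3.
The complex ion is anionic, so rhodium takes the -ate form rhodate(III).

sodium hexaiodorhodate(III)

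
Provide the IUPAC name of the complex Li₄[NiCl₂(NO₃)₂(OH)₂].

lithium dichlorodihydroxodinitratonickelate(II)

The 4 lithium counter-ions carry a total charge of +4, so each complex ion is 4−.
Ligand charges: 2×hydroxo (-1 each), 2×nitrato (-1 each), 2×chloro (-1 each); total -6. So Ni + (-6) = 4−, giving Ni = +2.
Ligands are named alphabetically: chloro before hydroxo before nitrato.
The complex ion is anionic, so nickel takes the -ate form nickelate(II).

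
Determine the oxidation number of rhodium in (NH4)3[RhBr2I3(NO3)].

+3

3 ammonium outside the brackets (+1 each) → the complex ion is 3−.
Ligand charges: 3×I = -3; 2×Br = -2; 1×NO3 = -1; sum -6.
Rh + (-6) = 3− ⇒ Rh is +3.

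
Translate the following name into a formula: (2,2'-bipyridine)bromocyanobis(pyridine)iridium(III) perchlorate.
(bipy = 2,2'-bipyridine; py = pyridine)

[Ir(bipy)Br(CN)(py)2]ClO4

Ligands: 1 cyano (CN, -1), 1 bromo (Br, -1), 1 2,2'-bipyridine (bipy, neutral), 2 pyridine (py, neutral). Ligand charge sum = -2.
With Ir in oxidation state +3, the complex ion is [Ir...]^1+.
Charge balance with perchlorate (-1) requires 1 complex ion per 1 perchlorate.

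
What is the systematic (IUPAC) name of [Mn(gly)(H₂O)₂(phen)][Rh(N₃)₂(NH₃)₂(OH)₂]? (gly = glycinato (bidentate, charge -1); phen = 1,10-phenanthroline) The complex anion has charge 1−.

Both ions are complex: the cation is named first with the plain metal name, the anion second with the -ate form; each ion's ligands are alphabetised independently.
The complex anion is given as 1−; its ligand charges sum to -4, so Rh = +3.
A 1:1 salt means the cation carries the equal and opposite charge, 1+.
Cation: ligand charges sum to -1; for the ion to be 1+, Mn = +2.

diaqua(glycinato)(1,10-phenanthroline)manganese(II) diamminediazidodihydroxorhodate(III)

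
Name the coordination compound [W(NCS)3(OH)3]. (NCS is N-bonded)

There is no counter-ion, so the complex is neutral overall.
Ligand charges: 3×isothiocyanato (-1 each), 3×hydroxo (-1 each); total -6. So W + (-6) = 0, giving W = +6.
Ligands are named alphabetically: hydroxo before isothiocyanato.

trihydroxotriisothiocyanatotungsten(VI)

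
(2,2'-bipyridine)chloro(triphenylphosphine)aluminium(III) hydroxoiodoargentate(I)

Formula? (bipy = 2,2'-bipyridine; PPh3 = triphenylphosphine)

Cation [Al…]: ligand charges -1, Al(III) ⇒ ion charge 2+.
Anion [Ag…]: ligand charges -2, Ag(I) ⇒ ion charge 1−.

[Al(bipy)Cl(PPh3)][AgI(OH)]2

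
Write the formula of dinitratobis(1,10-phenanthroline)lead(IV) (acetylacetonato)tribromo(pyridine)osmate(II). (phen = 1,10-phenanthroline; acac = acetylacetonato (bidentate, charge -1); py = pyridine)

Cation [Pb…]: ligand charges -2, Pb(IV) ⇒ ion charge 2+.
Anion [Os…]: ligand charges -4, Os(II) ⇒ ion charge 2−.

[Pb(NO3)2(phen)2][Os(acac)Br3(py)]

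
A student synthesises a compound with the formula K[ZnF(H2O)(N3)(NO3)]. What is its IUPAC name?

potassium aquaazidofluoronitratozincate(II)

The 1 potassium counter-ion carries a total charge of +1, so each complex ion is 1−.
Ligand charges: 1×fluoro (-1 each), 1×nitrato (-1 each), 1×aqua (neutral), 1×azido (-1 each); total -3. So Zn + (-3) = 1−, giving Zn = +2.
The complex ion is anionic, so zinc takes the -ate form zincate(II).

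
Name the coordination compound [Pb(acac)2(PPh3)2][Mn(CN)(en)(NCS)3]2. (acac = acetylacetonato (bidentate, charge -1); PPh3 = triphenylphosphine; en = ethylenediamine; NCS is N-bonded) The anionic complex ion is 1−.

bis(acetylacetonato)bis(triphenylphosphine)lead(IV) cyano(ethylenediamine)triisothiocyanatomanganate(III)

Both ions are complex: the cation is named first with the plain metal name, the anion second with the -ate form; each ion's ligands are alphabetised independently.
The complex anion is given as 1−; its ligand charges sum to -4, so Mn = +3.
With 2 anions per cation, the cation must be 2×1 = 2+.
Cation: ligand charges sum to -2; for the ion to be 2+, Pb = +4.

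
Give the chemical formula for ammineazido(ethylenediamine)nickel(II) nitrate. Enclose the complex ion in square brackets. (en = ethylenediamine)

[Ni(en)(N3)(NH3)]NO3

Ligands: 1 ammine (NH3, neutral), 1 azido (N3, -1), 1 ethylenediamine (en, neutral). Ligand charge sum = -1.
With Ni in oxidation state +2, the complex ion is [Ni...]^1+.
Charge balance with nitrate (-1) requires 1 complex ion per 1 nitrate.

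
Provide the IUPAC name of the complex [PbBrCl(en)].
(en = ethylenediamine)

There is no counter-ion, so the complex is neutral overall.
Ligand charges: 1×ethylenediamine (neutral), 1×bromo (-1 each), 1×chloro (-1 each); total -2. So Pb + (-2) = 0, giving Pb = +2.
Ligands are named alphabetically: bromo before chloro before ethylenediamine.

bromochloro(ethylenediamine)lead(II)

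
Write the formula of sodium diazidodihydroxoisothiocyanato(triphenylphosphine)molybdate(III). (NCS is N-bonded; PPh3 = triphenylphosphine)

Ligands: 1 isothiocyanato (NCS, -1), 2 azido (N3, -1), 1 triphenylphosphine (PPh3, neutral), 2 hydroxo (OH, -1). Ligand charge sum = -5.
With Mo in oxidation state +3, the complex ion is [Mo...]^2−.
Charge balance with sodium (+1) requires 1 complex ion per 2 sodium.

Na2[Mo(N3)2(NCS)(OH)2(PPh3)]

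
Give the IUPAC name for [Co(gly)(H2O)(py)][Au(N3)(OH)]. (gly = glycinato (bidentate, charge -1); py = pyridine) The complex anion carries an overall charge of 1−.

aqua(glycinato)(pyridine)cobalt(II) azidohydroxoaurate(I)

Both ions are complex: the cation is named first with the plain metal name, the anion second with the -ate form; each ion's ligands are alphabetised independently.
The complex anion is given as 1−; its ligand charges sum to -2, so Au = +1.
A 1:1 salt means the cation carries the equal and opposite charge, 1+.
Cation: ligand charges sum to -1; for the ion to be 1+, Co = +2.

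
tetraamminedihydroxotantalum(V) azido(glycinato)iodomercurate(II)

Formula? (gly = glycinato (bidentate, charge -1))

Cation [Ta…]: ligand charges -2, Ta(V) ⇒ ion charge 3+.
Anion [Hg…]: ligand charges -3, Hg(II) ⇒ ion charge 1−.

[Ta(NH3)4(OH)2][Hg(gly)I(N3)]3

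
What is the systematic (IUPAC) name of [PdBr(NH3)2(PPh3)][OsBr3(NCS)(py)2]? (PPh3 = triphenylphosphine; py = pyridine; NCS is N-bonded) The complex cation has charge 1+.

diamminebromo(triphenylphosphine)palladium(II) tribromoisothiocyanatobis(pyridine)osmate(III)

The complex cation is given as 1+; its ligand charges sum to -1, so Pd = +2.
A 1:1 salt means the anion carries the equal and opposite charge, 1−.
Anion: ligand charges sum to -4; for the ion to be 1−, Os = +3.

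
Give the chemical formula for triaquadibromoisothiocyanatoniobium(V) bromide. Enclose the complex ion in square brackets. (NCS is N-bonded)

[NbBr2(H2O)3(NCS)]Br2

Ligands: 2 bromo (Br, -1), 1 isothiocyanato (NCS, -1), 3 aqua (H2O, neutral). Ligand charge sum = -3.
With Nb in oxidation state +5, the complex ion is [Nb...]^2+.
Charge balance with bromide (-1) requires 1 complex ion per 2 bromide.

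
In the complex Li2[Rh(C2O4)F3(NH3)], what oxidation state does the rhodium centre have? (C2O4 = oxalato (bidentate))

+3

2 lithium outside the brackets (+1 each) → the complex ion is 2−.
Ligand charges: 3×F = -3; 1×C2O4 = -2; 1×NH3 neutral; sum -5.
Rh + (-5) = 2− ⇒ Rh is +3.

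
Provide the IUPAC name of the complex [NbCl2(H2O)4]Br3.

The 3 bromide counter-ions carry a total charge of -3, so each complex ion is 3+.
Ligand charges: 2×chloro (-1 each), 4×aqua (neutral); total -2. So Nb + (-2) = 3+, giving Nb = +5.
Ligands are named alphabetically: aqua before chloro.

tetraaquadichloroniobium(V) bromide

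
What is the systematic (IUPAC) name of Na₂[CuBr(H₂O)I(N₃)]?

The 2 sodium counter-ions carry a total charge of +2, so each complex ion is 2−.
Ligand charges: 1×iodo (-1 each), 1×azido (-1 each), 1×bromo (-1 each), 1×aqua (neutral); total -3. So Cu + (-3) = 2−, giving Cu = +1.
Ligands are named alphabetically: aqua before azido before bromo before iodo.
The complex ion is anionic, so copper takes the -ate form cuprate(I).

sodium aquaazidobromoiodocuprate(I)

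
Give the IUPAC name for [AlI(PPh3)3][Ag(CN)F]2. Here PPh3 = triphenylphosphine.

iodotris(triphenylphosphine)aluminium(III) cyanofluoroargentate(I)

Aluminium is always +3 in its complexes; the cation's ligand charges sum to -1, so the complex cation is 2+.
With 2 anions per cation, each anion must be 2/2 = 1−.
Anion: ligand charges sum to -2; for the ion to be 1−, Ag = +1.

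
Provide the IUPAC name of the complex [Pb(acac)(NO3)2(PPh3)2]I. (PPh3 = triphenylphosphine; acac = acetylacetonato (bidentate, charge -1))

(acetylacetonato)dinitratobis(triphenylphosphine)lead(IV) iodide

The 1 iodide counter-ion carries a total charge of -1, so each complex ion is 1+.
Ligand charges: 2×triphenylphosphine (neutral), 2×nitrato (-1 each), 1×acetylacetonato (-1 each); total -3. So Pb + (-3) = 1+, giving Pb = +4.
Ligands are named alphabetically: acetylacetonato before nitrato before triphenylphosphine.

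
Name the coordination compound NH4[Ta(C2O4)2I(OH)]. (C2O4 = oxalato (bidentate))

The 1 ammonium counter-ion carries a total charge of +1, so each complex ion is 1−.
Ligand charges: 1×hydroxo (-1 each), 2×oxalato (-2 each), 1×iodo (-1 each); total -6. So Ta + (-6) = 1−, giving Ta = +5.
Ligands are named alphabetically: hydroxo before iodo before oxalato.
The complex ion is anionic, so tantalum takes the -ate form tantalate(V).

ammonium hydroxoiododioxalatotantalate(V)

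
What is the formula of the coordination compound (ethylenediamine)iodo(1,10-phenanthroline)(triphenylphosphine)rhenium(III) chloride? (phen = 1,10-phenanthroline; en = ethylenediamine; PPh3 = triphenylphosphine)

[Re(en)I(phen)(PPh3)]Cl2

Ligands: 1 1,10-phenanthroline (phen, neutral), 1 ethylenediamine (en, neutral), 1 iodo (I, -1), 1 triphenylphosphine (PPh3, neutral). Ligand charge sum = -1.
With Re in oxidation state +3, the complex ion is [Re...]^2+.
Charge balance with chloride (-1) requires 1 complex ion per 2 chloride.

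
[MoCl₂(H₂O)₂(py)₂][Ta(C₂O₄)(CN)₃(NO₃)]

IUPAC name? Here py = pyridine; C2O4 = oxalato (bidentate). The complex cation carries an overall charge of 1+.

Both ions are complex: the cation is named first with the plain metal name, the anion second with the -ate form; each ion's ligands are alphabetised independently.
The complex cation is given as 1+; its ligand charges sum to -2, so Mo = +3.
A 1:1 salt means the anion carries the equal and opposite charge, 1−.
Anion: ligand charges sum to -6; for the ion to be 1−, Ta = +5.

diaquadichlorobis(pyridine)molybdenum(III) tricyanonitratooxalatotantalate(V)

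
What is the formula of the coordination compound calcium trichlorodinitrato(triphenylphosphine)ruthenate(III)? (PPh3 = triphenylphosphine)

Ligands: 1 triphenylphosphine (PPh3, neutral), 3 chloro (Cl, -1), 2 nitrato (NO3, -1). Ligand charge sum = -5.
Charge balance with calcium (+2) requires 1 complex ion per 1 calcium.

Ca[RuCl3(NO3)2(PPh3)]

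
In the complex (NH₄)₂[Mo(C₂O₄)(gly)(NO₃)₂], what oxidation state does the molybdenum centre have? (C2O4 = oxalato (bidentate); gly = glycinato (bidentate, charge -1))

2 ammonium outside the brackets (+1 each) → the complex ion is 2−.
Ligand charges: 1×C2O4 = -2; 2×NO3 = -2; 1×gly = -1; sum -5.
Mo + (-5) = 2− ⇒ Mo is +3.

+3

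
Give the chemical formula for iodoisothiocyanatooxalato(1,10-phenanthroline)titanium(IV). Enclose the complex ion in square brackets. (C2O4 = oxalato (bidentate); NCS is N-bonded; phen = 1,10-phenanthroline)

[Ti(C2O4)I(NCS)(phen)]

Ligands: 1 oxalato (C2O4, -2), 1 isothiocyanato (NCS, -1), 1 1,10-phenanthroline (phen, neutral), 1 iodo (I, -1). Ligand charge sum = -4.
With Ti in oxidation state +4, the complex ion is [Ti...].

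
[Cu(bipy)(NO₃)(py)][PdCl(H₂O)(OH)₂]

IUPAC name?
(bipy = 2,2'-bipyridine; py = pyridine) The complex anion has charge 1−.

The complex anion is given as 1−; its ligand charges sum to -3, so Pd = +2.
A 1:1 salt means the cation carries the equal and opposite charge, 1+.
Cation: ligand charges sum to -1; for the ion to be 1+, Cu = +2.

(2,2'-bipyridine)nitrato(pyridine)copper(II) aquachlorodihydroxopalladate(II)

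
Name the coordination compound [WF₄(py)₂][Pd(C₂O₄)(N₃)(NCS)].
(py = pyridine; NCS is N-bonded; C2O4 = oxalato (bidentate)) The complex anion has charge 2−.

Both ions are complex: the cation is named first with the plain metal name, the anion second with the -ate form; each ion's ligands are alphabetised independently.
The complex anion is given as 2−; its ligand charges sum to -4, so Pd = +2.
A 1:1 salt means the cation carries the equal and opposite charge, 2+.
Cation: ligand charges sum to -4; for the ion to be 2+, W = +6.

tetrafluorobis(pyridine)tungsten(VI) azidoisothiocyanatooxalatopalladate(II)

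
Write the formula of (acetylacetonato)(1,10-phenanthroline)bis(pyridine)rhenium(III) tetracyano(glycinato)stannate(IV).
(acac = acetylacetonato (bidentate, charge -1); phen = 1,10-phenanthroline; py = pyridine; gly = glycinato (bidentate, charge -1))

Cation [Re…]: ligand charges -1, Re(III) ⇒ ion charge 2+.
Anion [Sn…]: ligand charges -5, Sn(IV) ⇒ ion charge 1−.

[Re(acac)(phen)(py)2][Sn(CN)4(gly)]2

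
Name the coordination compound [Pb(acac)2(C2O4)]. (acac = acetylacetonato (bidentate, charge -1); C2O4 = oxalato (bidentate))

bis(acetylacetonato)oxalatolead(IV)

There is no counter-ion, so the complex is neutral overall.
Ligand charges: 2×acetylacetonato (-1 each), 1×oxalato (-2 each); total -4. So Pb + (-4) = 0, giving Pb = +4.
Ligands are named alphabetically: acetylacetonato before oxalato.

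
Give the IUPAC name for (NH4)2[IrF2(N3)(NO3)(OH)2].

ammonium azidodifluorodihydroxonitratoiridate(IV)

The 2 ammonium counter-ions carry a total charge of +2, so each complex ion is 2−.
Ligand charges: 2×hydroxo (-1 each), 1×nitrato (-1 each), 2×fluoro (-1 each), 1×azido (-1 each); total -6. So Ir + (-6) = 2−, giving Ir = +4.
Ligands are named alphabetically: azido before fluoro before hydroxo before nitrato.
The complex ion is anionic, so iridium takes the -ate form iridate(IV).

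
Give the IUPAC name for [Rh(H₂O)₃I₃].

There is no counter-ion, so the complex is neutral overall.
Ligand charges: 3×aqua (neutral), 3×iodo (-1 each); total -3. So Rh + (-3) = 0, giving Rh = +3.
Ligands are named alphabetically: aqua before iodo.

triaquatriiodorhodium(III)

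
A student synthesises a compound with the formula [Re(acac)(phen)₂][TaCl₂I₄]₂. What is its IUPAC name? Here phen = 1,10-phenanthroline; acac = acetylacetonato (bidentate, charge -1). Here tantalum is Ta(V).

Ta is given as +5; the anion's ligand charges sum to -6, so the complex anion is 1−.
With 2 anions per cation, the cation must be 2×1 = 2+.
Cation: ligand charges sum to -1; for the ion to be 2+, Re = +3.

(acetylacetonato)bis(1,10-phenanthroline)rhenium(III) dichlorotetraiodotantalate(V)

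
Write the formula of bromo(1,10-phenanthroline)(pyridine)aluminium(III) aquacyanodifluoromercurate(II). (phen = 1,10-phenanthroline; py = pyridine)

Cation [Al…]: ligand charges -1, Al(III) ⇒ ion charge 2+.
Anion [Hg…]: ligand charges -3, Hg(II) ⇒ ion charge 1−.

[AlBr(phen)(py)][Hg(CN)F2(H2O)]2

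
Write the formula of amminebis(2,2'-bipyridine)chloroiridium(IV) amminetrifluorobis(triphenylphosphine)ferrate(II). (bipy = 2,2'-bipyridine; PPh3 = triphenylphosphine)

[Ir(bipy)2Cl(NH3)][FeF3(NH3)(PPh3)2]3

Cation [Ir…]: ligand charges -1, Ir(IV) ⇒ ion charge 3+.
Anion [Fe…]: ligand charges -3, Fe(II) ⇒ ion charge 1−.
One 3+ cation requires 3 of the 1− anion.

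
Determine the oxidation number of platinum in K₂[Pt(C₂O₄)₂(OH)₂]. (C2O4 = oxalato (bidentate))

2 potassium outside the brackets (+1 each) → the complex ion is 2−.
Ligand charges: 2×C2O4 = -4; 2×OH = -2; sum -6.
Pt + (-6) = 2− ⇒ Pt is +4.

+4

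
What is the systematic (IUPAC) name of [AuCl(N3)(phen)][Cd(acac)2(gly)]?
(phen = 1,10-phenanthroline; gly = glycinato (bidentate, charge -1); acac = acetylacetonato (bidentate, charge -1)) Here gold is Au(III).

azidochloro(1,10-phenanthroline)gold(III) bis(acetylacetonato)(glycinato)cadmate(II)

Au is given as +3; the cation's ligand charges sum to -2, so the complex cation is 1+.
A 1:1 salt means the anion carries the equal and opposite charge, 1−.
Anion: ligand charges sum to -3; for the ion to be 1−, Cd = +2.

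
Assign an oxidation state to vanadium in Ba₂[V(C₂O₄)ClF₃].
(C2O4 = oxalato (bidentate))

+2

2 barium outside the brackets (+2 each) → the complex ion is 4−.
Ligand charges: 1×C2O4 = -2; 3×F = -3; 1×Cl = -1; sum -6.
V + (-6) = 4− ⇒ V is +2.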